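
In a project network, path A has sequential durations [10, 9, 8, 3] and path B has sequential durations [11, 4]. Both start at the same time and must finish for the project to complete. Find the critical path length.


Path A total = 10 + 9 + 8 + 3 = 30
Path B total = 11 + 4 = 15
Critical path = longest path = max(30, 15) = 30

30


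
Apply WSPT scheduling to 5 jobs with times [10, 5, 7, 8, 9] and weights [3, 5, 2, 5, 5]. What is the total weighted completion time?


Compute p/w ratios and sort ascending (WSPT): [(5, 5), (8, 5), (9, 5), (10, 3), (7, 2)]
Compute weighted completion times:
  Job (p=5,w=5): C=5, w*C=5*5=25
  Job (p=8,w=5): C=13, w*C=5*13=65
  Job (p=9,w=5): C=22, w*C=5*22=110
  Job (p=10,w=3): C=32, w*C=3*32=96
  Job (p=7,w=2): C=39, w*C=2*39=78
Total weighted completion time = 374

374


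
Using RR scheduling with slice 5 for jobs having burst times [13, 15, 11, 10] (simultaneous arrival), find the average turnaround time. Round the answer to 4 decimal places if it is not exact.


Time quantum = 5
Execution trace:
  J1 runs 5 units, time = 5
  J2 runs 5 units, time = 10
  J3 runs 5 units, time = 15
  J4 runs 5 units, time = 20
  J1 runs 5 units, time = 25
  J2 runs 5 units, time = 30
  J3 runs 5 units, time = 35
  J4 runs 5 units, time = 40
  J1 runs 3 units, time = 43
  J2 runs 5 units, time = 48
  J3 runs 1 units, time = 49
Finish times: [43, 48, 49, 40]
Average turnaround = 180/4 = 45.0

45.0


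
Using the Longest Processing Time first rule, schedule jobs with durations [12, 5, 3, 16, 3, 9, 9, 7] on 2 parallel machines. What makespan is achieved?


Sort jobs in decreasing order (LPT): [16, 12, 9, 9, 7, 5, 3, 3]
Assign each job to the least loaded machine:
  Machine 1: jobs [16, 9, 5, 3], load = 33
  Machine 2: jobs [12, 9, 7, 3], load = 31
Makespan = max load = 33

33


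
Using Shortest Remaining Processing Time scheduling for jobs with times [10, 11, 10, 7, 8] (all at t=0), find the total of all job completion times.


Since all jobs arrive at t=0, SRPT equals SPT ordering.
SPT order: [7, 8, 10, 10, 11]
Completion times:
  Job 1: p=7, C=7
  Job 2: p=8, C=15
  Job 3: p=10, C=25
  Job 4: p=10, C=35
  Job 5: p=11, C=46
Total completion time = 7 + 15 + 25 + 35 + 46 = 128

128


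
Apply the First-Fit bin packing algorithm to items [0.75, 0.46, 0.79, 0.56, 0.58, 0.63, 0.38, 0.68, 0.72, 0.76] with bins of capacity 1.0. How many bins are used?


Place items sequentially using First-Fit:
  Item 0.75 -> new Bin 1
  Item 0.46 -> new Bin 2
  Item 0.79 -> new Bin 3
  Item 0.56 -> new Bin 4
  Item 0.58 -> new Bin 5
  Item 0.63 -> new Bin 6
  Item 0.38 -> Bin 2 (now 0.84)
  Item 0.68 -> new Bin 7
  Item 0.72 -> new Bin 8
  Item 0.76 -> new Bin 9
Total bins used = 9

9


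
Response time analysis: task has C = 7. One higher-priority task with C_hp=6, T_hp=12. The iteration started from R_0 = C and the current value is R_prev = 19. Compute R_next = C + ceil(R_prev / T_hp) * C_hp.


R_next = C + ceil(R_prev / T_hp) * C_hp
ceil(19 / 12) = ceil(1.5833) = 2
Interference = 2 * 6 = 12
R_next = 7 + 12 = 19
R_next = R_prev, so the iteration has converged (response time = 19).

19


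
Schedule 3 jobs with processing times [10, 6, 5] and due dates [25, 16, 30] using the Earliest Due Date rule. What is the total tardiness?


Sort by due date (EDD order): [(6, 16), (10, 25), (5, 30)]
Compute completion times and tardiness:
  Job 1: p=6, d=16, C=6, tardiness=max(0,6-16)=0
  Job 2: p=10, d=25, C=16, tardiness=max(0,16-25)=0
  Job 3: p=5, d=30, C=21, tardiness=max(0,21-30)=0
Total tardiness = 0

0


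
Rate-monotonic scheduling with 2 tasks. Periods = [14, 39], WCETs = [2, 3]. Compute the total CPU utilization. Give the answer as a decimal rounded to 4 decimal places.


Compute individual utilizations (exact fractions):
  Task 1: C/T = 2/14 = 1/7 (approx. 0.1429)
  Task 2: C/T = 3/39 = 1/13 (approx. 0.0769)
Total utilization U = 1/7 + 1/13 = 20/91
Rounded to 4 decimal places: U = 0.2198
RM (Liu & Layland) bound for 2 tasks = 0.828427; compare with U = 20/91 (approx. 0.219780)
U <= bound, so schedulable by RM sufficient condition.

0.2198


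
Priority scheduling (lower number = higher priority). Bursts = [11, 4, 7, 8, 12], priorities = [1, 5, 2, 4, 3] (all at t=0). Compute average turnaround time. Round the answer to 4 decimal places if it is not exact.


Sort by priority (ascending = highest first):
Order: [(1, 11), (2, 7), (3, 12), (4, 8), (5, 4)]
Completion times:
  Priority 1, burst=11, C=11
  Priority 2, burst=7, C=18
  Priority 3, burst=12, C=30
  Priority 4, burst=8, C=38
  Priority 5, burst=4, C=42
Average turnaround = 139/5 = 27.8

27.8


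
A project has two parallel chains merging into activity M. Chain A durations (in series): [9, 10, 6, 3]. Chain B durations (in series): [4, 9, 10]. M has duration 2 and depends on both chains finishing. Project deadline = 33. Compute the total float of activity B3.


Forward pass: ES(B3) = sum of predecessors on chain B = 13
EF = ES + duration = 13 + 10 = 23
Backward pass: LF(M) = deadline = 33; LS(M) = 33 - 2 = 31
LF(B3) = LS(M) - sum(successors on chain B) = 31 - 0 = 31
LS = LF - duration = 31 - 10 = 21
Total float = LS - ES = 21 - 13 = 8

8


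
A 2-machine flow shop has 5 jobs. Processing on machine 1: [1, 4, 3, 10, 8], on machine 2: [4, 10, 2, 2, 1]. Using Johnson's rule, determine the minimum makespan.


Apply Johnson's rule:
  Group 1 (a <= b): [(1, 1, 4), (2, 4, 10)]
  Group 2 (a > b): [(3, 3, 2), (4, 10, 2), (5, 8, 1)]
Optimal job order: [1, 2, 3, 4, 5]
Schedule:
  Job 1: M1 done at 1, M2 done at 5
  Job 2: M1 done at 5, M2 done at 15
  Job 3: M1 done at 8, M2 done at 17
  Job 4: M1 done at 18, M2 done at 20
  Job 5: M1 done at 26, M2 done at 27
Makespan = 27

27


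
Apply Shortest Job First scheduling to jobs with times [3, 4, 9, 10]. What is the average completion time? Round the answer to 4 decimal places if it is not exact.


SJF order (ascending): [3, 4, 9, 10]
Completion times:
  Job 1: burst=3, C=3
  Job 2: burst=4, C=7
  Job 3: burst=9, C=16
  Job 4: burst=10, C=26
Average completion = 52/4 = 13.0

13.0


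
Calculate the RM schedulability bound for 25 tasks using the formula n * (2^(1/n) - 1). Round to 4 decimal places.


Compute 2^(1/25) = 1.0281138267
Subtract 1: 1.0281138267 - 1 = 0.0281138267
Multiply by n: 25 * 0.0281138267 = 0.7028456675
Round to 4 dp: 0.7028

0.7028


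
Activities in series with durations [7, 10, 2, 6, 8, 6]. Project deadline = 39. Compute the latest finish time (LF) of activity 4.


LF(activity 4) = deadline - sum of successor durations
Successors: activities 5 through 6 with durations [8, 6]
Sum of successor durations = 14
LF = 39 - 14 = 25

25


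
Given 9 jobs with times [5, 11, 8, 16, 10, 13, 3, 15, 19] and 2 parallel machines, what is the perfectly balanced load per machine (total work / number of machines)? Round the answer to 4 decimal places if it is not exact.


Total processing time = 5 + 11 + 8 + 16 + 10 + 13 + 3 + 15 + 19 = 100
Number of machines = 2
Ideal balanced load = 100 / 2 = 50.0

50.0


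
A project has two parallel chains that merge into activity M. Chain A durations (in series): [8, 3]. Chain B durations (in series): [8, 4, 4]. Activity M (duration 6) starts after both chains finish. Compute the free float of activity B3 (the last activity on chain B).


ES(B3) = sum of predecessors on chain B = 12
EF(B3) = ES + duration = 12 + 4 = 16
Successor of B3 is M. ES(M) = max(sum(A), sum(B)) = max(11, 16) = 16
Free float = ES(successor) - EF(current) = 16 - 16 = 0

0


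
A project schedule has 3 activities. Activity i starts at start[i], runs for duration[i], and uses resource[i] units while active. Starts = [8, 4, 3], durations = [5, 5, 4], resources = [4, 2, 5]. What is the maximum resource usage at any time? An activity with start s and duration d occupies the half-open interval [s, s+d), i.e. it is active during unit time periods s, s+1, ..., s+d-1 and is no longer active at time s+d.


Each activity i is active on [start_i, start_i + duration_i).
Compute total resource usage per time slot:
  t=0: active resources = [], total = 0
  t=1: active resources = [], total = 0
  t=2: active resources = [], total = 0
  t=3: active resources = [5], total = 5
  t=4: active resources = [2, 5], total = 7
  t=5: active resources = [2, 5], total = 7
  t=6: active resources = [2, 5], total = 7
  t=7: active resources = [2], total = 2
  t=8: active resources = [4, 2], total = 6
  t=9: active resources = [4], total = 4
  t=10: active resources = [4], total = 4
  t=11: active resources = [4], total = 4
  t=12: active resources = [4], total = 4
Peak resource demand = 7

7


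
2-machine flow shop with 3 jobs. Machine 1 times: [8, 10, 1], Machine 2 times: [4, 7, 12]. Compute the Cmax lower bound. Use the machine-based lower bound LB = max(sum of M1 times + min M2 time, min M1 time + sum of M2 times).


LB1 = sum(M1 times) + min(M2 times) = 19 + 4 = 23
LB2 = min(M1 times) + sum(M2 times) = 1 + 23 = 24
Lower bound = max(LB1, LB2) = max(23, 24) = 24

24


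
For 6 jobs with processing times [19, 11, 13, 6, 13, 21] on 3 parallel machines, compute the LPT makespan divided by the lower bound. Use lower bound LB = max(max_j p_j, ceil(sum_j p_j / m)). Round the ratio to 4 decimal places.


LPT order: [21, 19, 13, 13, 11, 6]
Machine loads after assignment: [27, 30, 26]
LPT makespan = 30
Lower bound = max(max_job, ceil(total/3)) = max(21, 28) = 28
Ratio = 30 / 28 = 1.0714

1.0714


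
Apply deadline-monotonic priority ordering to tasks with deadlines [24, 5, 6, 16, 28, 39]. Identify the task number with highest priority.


Sort tasks by relative deadline (ascending):
  Task 2: deadline = 5
  Task 3: deadline = 6
  Task 4: deadline = 16
  Task 1: deadline = 24
  Task 5: deadline = 28
  Task 6: deadline = 39
Priority order (highest first): [2, 3, 4, 1, 5, 6]
Highest priority task = 2

2


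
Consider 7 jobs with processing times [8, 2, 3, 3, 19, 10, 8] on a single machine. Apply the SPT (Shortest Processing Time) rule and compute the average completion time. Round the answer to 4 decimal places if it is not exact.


Sort jobs by processing time (SPT order): [2, 3, 3, 8, 8, 10, 19]
Compute completion times sequentially:
  Job 1: processing = 2, completes at 2
  Job 2: processing = 3, completes at 5
  Job 3: processing = 3, completes at 8
  Job 4: processing = 8, completes at 16
  Job 5: processing = 8, completes at 24
  Job 6: processing = 10, completes at 34
  Job 7: processing = 19, completes at 53
Sum of completion times = 142
Average completion time = 142/7 = 20.2857

20.2857


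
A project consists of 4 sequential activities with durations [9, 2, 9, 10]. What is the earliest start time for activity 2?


Activity 2 starts after activities 1 through 1 complete.
Predecessor durations: [9]
ES = 9 = 9

9


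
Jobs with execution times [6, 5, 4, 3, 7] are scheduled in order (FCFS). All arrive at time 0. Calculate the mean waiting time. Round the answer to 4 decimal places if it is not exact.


FCFS order (as given): [6, 5, 4, 3, 7]
Waiting times:
  Job 1: wait = 0
  Job 2: wait = 6
  Job 3: wait = 11
  Job 4: wait = 15
  Job 5: wait = 18
Sum of waiting times = 50
Average waiting time = 50/5 = 10.0

10.0


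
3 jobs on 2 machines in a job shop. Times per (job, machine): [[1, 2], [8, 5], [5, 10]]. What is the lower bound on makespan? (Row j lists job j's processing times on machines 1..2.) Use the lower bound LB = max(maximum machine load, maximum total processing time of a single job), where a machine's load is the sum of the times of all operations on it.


Machine loads:
  Machine 1: 1 + 8 + 5 = 14
  Machine 2: 2 + 5 + 10 = 17
Max machine load = 17
Job totals:
  Job 1: 3
  Job 2: 13
  Job 3: 15
Max job total = 15
Lower bound = max(17, 15) = 17

17


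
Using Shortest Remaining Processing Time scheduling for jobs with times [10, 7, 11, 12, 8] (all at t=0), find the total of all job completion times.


Since all jobs arrive at t=0, SRPT equals SPT ordering.
SPT order: [7, 8, 10, 11, 12]
Completion times:
  Job 1: p=7, C=7
  Job 2: p=8, C=15
  Job 3: p=10, C=25
  Job 4: p=11, C=36
  Job 5: p=12, C=48
Total completion time = 7 + 15 + 25 + 36 + 48 = 131

131


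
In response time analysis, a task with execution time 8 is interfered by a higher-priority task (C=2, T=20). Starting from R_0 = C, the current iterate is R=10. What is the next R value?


R_next = C + ceil(R_prev / T_hp) * C_hp
ceil(10 / 20) = ceil(0.5) = 1
Interference = 1 * 2 = 2
R_next = 8 + 2 = 10
R_next = R_prev, so the iteration has converged (response time = 10).

10


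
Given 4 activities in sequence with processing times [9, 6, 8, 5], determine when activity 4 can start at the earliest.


Activity 4 starts after activities 1 through 3 complete.
Predecessor durations: [9, 6, 8]
ES = 9 + 6 + 8 = 23

23


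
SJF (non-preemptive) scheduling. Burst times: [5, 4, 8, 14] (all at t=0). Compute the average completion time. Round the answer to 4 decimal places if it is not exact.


SJF order (ascending): [4, 5, 8, 14]
Completion times:
  Job 1: burst=4, C=4
  Job 2: burst=5, C=9
  Job 3: burst=8, C=17
  Job 4: burst=14, C=31
Average completion = 61/4 = 15.25

15.25


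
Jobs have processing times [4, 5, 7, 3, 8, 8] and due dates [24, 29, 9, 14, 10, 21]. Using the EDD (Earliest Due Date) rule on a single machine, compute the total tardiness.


Sort by due date (EDD order): [(7, 9), (8, 10), (3, 14), (8, 21), (4, 24), (5, 29)]
Compute completion times and tardiness:
  Job 1: p=7, d=9, C=7, tardiness=max(0,7-9)=0
  Job 2: p=8, d=10, C=15, tardiness=max(0,15-10)=5
  Job 3: p=3, d=14, C=18, tardiness=max(0,18-14)=4
  Job 4: p=8, d=21, C=26, tardiness=max(0,26-21)=5
  Job 5: p=4, d=24, C=30, tardiness=max(0,30-24)=6
  Job 6: p=5, d=29, C=35, tardiness=max(0,35-29)=6
Total tardiness = 26

26


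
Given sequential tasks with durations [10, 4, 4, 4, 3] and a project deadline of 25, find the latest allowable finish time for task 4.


LF(activity 4) = deadline - sum of successor durations
Successors: activities 5 through 5 with durations [3]
Sum of successor durations = 3
LF = 25 - 3 = 22

22


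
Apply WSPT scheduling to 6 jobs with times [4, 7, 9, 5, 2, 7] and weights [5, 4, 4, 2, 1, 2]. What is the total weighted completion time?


Compute p/w ratios and sort ascending (WSPT): [(4, 5), (7, 4), (2, 1), (9, 4), (5, 2), (7, 2)]
Compute weighted completion times:
  Job (p=4,w=5): C=4, w*C=5*4=20
  Job (p=7,w=4): C=11, w*C=4*11=44
  Job (p=2,w=1): C=13, w*C=1*13=13
  Job (p=9,w=4): C=22, w*C=4*22=88
  Job (p=5,w=2): C=27, w*C=2*27=54
  Job (p=7,w=2): C=34, w*C=2*34=68
Total weighted completion time = 287

287


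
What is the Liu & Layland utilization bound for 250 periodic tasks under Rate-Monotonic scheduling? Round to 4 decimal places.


Compute 2^(1/250) = 1.0027764359
Subtract 1: 1.0027764359 - 1 = 0.0027764359
Multiply by n: 250 * 0.0027764359 = 0.6941089750
Round to 4 dp: 0.6941

0.6941


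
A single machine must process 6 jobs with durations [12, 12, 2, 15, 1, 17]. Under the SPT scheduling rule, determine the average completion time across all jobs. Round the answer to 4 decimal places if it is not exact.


Sort jobs by processing time (SPT order): [1, 2, 12, 12, 15, 17]
Compute completion times sequentially:
  Job 1: processing = 1, completes at 1
  Job 2: processing = 2, completes at 3
  Job 3: processing = 12, completes at 15
  Job 4: processing = 12, completes at 27
  Job 5: processing = 15, completes at 42
  Job 6: processing = 17, completes at 59
Sum of completion times = 147
Average completion time = 147/6 = 24.5

24.5


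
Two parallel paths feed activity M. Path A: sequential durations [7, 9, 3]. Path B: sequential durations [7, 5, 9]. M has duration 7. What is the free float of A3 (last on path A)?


ES(A3) = sum of predecessors on chain A = 16
EF(A3) = ES + duration = 16 + 3 = 19
Successor of A3 is M. ES(M) = max(sum(A), sum(B)) = max(19, 21) = 21
Free float = ES(successor) - EF(current) = 21 - 19 = 2

2


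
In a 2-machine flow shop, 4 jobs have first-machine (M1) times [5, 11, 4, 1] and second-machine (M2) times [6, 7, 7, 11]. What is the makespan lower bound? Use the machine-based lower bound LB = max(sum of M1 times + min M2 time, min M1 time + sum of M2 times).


LB1 = sum(M1 times) + min(M2 times) = 21 + 6 = 27
LB2 = min(M1 times) + sum(M2 times) = 1 + 31 = 32
Lower bound = max(LB1, LB2) = max(27, 32) = 32

32


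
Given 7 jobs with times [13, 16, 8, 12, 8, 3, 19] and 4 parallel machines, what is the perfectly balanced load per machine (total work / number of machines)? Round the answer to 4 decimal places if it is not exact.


Total processing time = 13 + 16 + 8 + 12 + 8 + 3 + 19 = 79
Number of machines = 4
Ideal balanced load = 79 / 4 = 19.75

19.75


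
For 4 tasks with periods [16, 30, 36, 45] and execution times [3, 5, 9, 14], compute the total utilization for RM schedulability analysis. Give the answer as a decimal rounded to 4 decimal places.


Compute individual utilizations (exact fractions):
  Task 1: C/T = 3/16 (approx. 0.1875)
  Task 2: C/T = 5/30 = 1/6 (approx. 0.1667)
  Task 3: C/T = 9/36 = 1/4 (approx. 0.25)
  Task 4: C/T = 14/45 (approx. 0.3111)
Total utilization U = 3/16 + 1/6 + 1/4 + 14/45 = 659/720
Rounded to 4 decimal places: U = 0.9153
RM (Liu & Layland) bound for 4 tasks = 0.756828; compare with U = 659/720 (approx. 0.915278)
bound < U <= 1, so the RM sufficient condition is not met (inconclusive; an exact test such as response-time analysis is needed).

0.9153


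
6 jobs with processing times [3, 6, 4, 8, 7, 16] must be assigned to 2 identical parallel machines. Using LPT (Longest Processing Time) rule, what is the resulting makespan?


Sort jobs in decreasing order (LPT): [16, 8, 7, 6, 4, 3]
Assign each job to the least loaded machine:
  Machine 1: jobs [16, 4, 3], load = 23
  Machine 2: jobs [8, 7, 6], load = 21
Makespan = max load = 23

23


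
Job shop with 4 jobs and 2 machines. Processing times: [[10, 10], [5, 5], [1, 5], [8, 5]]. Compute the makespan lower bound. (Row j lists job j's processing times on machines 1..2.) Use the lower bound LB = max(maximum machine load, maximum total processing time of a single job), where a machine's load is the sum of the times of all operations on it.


Machine loads:
  Machine 1: 10 + 5 + 1 + 8 = 24
  Machine 2: 10 + 5 + 5 + 5 = 25
Max machine load = 25
Job totals:
  Job 1: 20
  Job 2: 10
  Job 3: 6
  Job 4: 13
Max job total = 20
Lower bound = max(25, 20) = 25

25


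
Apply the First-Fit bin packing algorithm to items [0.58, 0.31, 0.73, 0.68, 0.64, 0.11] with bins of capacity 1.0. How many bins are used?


Place items sequentially using First-Fit:
  Item 0.58 -> new Bin 1
  Item 0.31 -> Bin 1 (now 0.89)
  Item 0.73 -> new Bin 2
  Item 0.68 -> new Bin 3
  Item 0.64 -> new Bin 4
  Item 0.11 -> Bin 1 (now 1.0)
Total bins used = 4

4


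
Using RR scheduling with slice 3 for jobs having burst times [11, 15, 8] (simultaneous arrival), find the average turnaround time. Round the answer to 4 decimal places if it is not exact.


Time quantum = 3
Execution trace:
  J1 runs 3 units, time = 3
  J2 runs 3 units, time = 6
  J3 runs 3 units, time = 9
  J1 runs 3 units, time = 12
  J2 runs 3 units, time = 15
  J3 runs 3 units, time = 18
  J1 runs 3 units, time = 21
  J2 runs 3 units, time = 24
  J3 runs 2 units, time = 26
  J1 runs 2 units, time = 28
  J2 runs 3 units, time = 31
  J2 runs 3 units, time = 34
Finish times: [28, 34, 26]
Average turnaround = 88/3 = 29.3333

29.3333


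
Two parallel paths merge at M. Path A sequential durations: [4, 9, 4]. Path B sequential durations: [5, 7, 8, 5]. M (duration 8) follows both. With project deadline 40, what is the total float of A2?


Forward pass: ES(A2) = sum of predecessors on chain A = 4
EF = ES + duration = 4 + 9 = 13
Backward pass: LF(M) = deadline = 40; LS(M) = 40 - 8 = 32
LF(A2) = LS(M) - sum(successors on chain A) = 32 - 4 = 28
LS = LF - duration = 28 - 9 = 19
Total float = LS - ES = 19 - 4 = 15

15


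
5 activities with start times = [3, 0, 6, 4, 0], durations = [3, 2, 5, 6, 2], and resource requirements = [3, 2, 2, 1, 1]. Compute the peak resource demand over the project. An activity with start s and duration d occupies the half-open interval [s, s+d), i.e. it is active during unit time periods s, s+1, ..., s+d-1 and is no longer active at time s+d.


Each activity i is active on [start_i, start_i + duration_i).
Compute total resource usage per time slot:
  t=0: active resources = [2, 1], total = 3
  t=1: active resources = [2, 1], total = 3
  t=2: active resources = [], total = 0
  t=3: active resources = [3], total = 3
  t=4: active resources = [3, 1], total = 4
  t=5: active resources = [3, 1], total = 4
  t=6: active resources = [2, 1], total = 3
  t=7: active resources = [2, 1], total = 3
  t=8: active resources = [2, 1], total = 3
  t=9: active resources = [2, 1], total = 3
  t=10: active resources = [2], total = 2
Peak resource demand = 4

4


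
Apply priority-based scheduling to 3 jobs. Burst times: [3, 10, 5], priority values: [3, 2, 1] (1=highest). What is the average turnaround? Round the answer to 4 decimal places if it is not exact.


Sort by priority (ascending = highest first):
Order: [(1, 5), (2, 10), (3, 3)]
Completion times:
  Priority 1, burst=5, C=5
  Priority 2, burst=10, C=15
  Priority 3, burst=3, C=18
Average turnaround = 38/3 = 12.6667

12.6667


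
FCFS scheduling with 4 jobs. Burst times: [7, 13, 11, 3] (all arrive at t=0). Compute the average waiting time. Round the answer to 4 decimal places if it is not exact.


FCFS order (as given): [7, 13, 11, 3]
Waiting times:
  Job 1: wait = 0
  Job 2: wait = 7
  Job 3: wait = 20
  Job 4: wait = 31
Sum of waiting times = 58
Average waiting time = 58/4 = 14.5

14.5


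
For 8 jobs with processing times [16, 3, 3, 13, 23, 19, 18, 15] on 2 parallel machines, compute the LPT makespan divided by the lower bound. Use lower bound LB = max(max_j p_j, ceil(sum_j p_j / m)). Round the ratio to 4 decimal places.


LPT order: [23, 19, 18, 16, 15, 13, 3, 3]
Machine loads after assignment: [55, 55]
LPT makespan = 55
Lower bound = max(max_job, ceil(total/2)) = max(23, 55) = 55
Ratio = 55 / 55 = 1.0

1.0


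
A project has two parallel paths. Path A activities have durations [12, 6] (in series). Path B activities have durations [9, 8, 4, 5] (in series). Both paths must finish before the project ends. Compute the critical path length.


Path A total = 12 + 6 = 18
Path B total = 9 + 8 + 4 + 5 = 26
Critical path = longest path = max(18, 26) = 26

26


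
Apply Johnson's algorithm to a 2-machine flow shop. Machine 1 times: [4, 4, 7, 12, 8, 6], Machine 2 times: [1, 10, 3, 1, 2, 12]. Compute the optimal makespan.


Apply Johnson's rule:
  Group 1 (a <= b): [(2, 4, 10), (6, 6, 12)]
  Group 2 (a > b): [(3, 7, 3), (5, 8, 2), (1, 4, 1), (4, 12, 1)]
Optimal job order: [2, 6, 3, 5, 1, 4]
Schedule:
  Job 2: M1 done at 4, M2 done at 14
  Job 6: M1 done at 10, M2 done at 26
  Job 3: M1 done at 17, M2 done at 29
  Job 5: M1 done at 25, M2 done at 31
  Job 1: M1 done at 29, M2 done at 32
  Job 4: M1 done at 41, M2 done at 42
Makespan = 42

42


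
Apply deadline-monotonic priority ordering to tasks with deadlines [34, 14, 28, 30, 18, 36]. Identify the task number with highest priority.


Sort tasks by relative deadline (ascending):
  Task 2: deadline = 14
  Task 5: deadline = 18
  Task 3: deadline = 28
  Task 4: deadline = 30
  Task 1: deadline = 34
  Task 6: deadline = 36
Priority order (highest first): [2, 5, 3, 4, 1, 6]
Highest priority task = 2

2


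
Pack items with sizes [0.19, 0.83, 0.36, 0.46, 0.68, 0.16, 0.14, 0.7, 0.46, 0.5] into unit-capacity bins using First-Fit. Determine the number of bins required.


Place items sequentially using First-Fit:
  Item 0.19 -> new Bin 1
  Item 0.83 -> new Bin 2
  Item 0.36 -> Bin 1 (now 0.55)
  Item 0.46 -> new Bin 3
  Item 0.68 -> new Bin 4
  Item 0.16 -> Bin 1 (now 0.71)
  Item 0.14 -> Bin 1 (now 0.85)
  Item 0.7 -> new Bin 5
  Item 0.46 -> Bin 3 (now 0.92)
  Item 0.5 -> new Bin 6
Total bins used = 6

6


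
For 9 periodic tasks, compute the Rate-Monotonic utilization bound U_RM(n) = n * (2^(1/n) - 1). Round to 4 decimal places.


Compute 2^(1/9) = 1.0800597389
Subtract 1: 1.0800597389 - 1 = 0.0800597389
Multiply by n: 9 * 0.0800597389 = 0.7205376501
Round to 4 dp: 0.7205

0.7205


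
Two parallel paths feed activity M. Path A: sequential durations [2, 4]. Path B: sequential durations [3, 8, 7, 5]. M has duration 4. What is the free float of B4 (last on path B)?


ES(B4) = sum of predecessors on chain B = 18
EF(B4) = ES + duration = 18 + 5 = 23
Successor of B4 is M. ES(M) = max(sum(A), sum(B)) = max(6, 23) = 23
Free float = ES(successor) - EF(current) = 23 - 23 = 0

0


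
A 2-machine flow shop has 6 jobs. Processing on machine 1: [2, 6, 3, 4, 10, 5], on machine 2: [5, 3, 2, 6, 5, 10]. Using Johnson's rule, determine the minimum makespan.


Apply Johnson's rule:
  Group 1 (a <= b): [(1, 2, 5), (4, 4, 6), (6, 5, 10)]
  Group 2 (a > b): [(5, 10, 5), (2, 6, 3), (3, 3, 2)]
Optimal job order: [1, 4, 6, 5, 2, 3]
Schedule:
  Job 1: M1 done at 2, M2 done at 7
  Job 4: M1 done at 6, M2 done at 13
  Job 6: M1 done at 11, M2 done at 23
  Job 5: M1 done at 21, M2 done at 28
  Job 2: M1 done at 27, M2 done at 31
  Job 3: M1 done at 30, M2 done at 33
Makespan = 33

33


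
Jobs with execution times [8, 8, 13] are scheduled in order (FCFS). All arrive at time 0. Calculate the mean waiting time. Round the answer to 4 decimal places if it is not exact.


FCFS order (as given): [8, 8, 13]
Waiting times:
  Job 1: wait = 0
  Job 2: wait = 8
  Job 3: wait = 16
Sum of waiting times = 24
Average waiting time = 24/3 = 8.0

8.0


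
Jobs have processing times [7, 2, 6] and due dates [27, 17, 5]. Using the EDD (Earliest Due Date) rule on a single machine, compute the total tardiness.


Sort by due date (EDD order): [(6, 5), (2, 17), (7, 27)]
Compute completion times and tardiness:
  Job 1: p=6, d=5, C=6, tardiness=max(0,6-5)=1
  Job 2: p=2, d=17, C=8, tardiness=max(0,8-17)=0
  Job 3: p=7, d=27, C=15, tardiness=max(0,15-27)=0
Total tardiness = 1

1


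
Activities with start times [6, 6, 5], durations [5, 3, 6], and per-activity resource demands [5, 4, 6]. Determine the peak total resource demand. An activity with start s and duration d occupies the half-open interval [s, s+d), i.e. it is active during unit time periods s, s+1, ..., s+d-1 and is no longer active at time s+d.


Each activity i is active on [start_i, start_i + duration_i).
Compute total resource usage per time slot:
  t=0: active resources = [], total = 0
  t=1: active resources = [], total = 0
  t=2: active resources = [], total = 0
  t=3: active resources = [], total = 0
  t=4: active resources = [], total = 0
  t=5: active resources = [6], total = 6
  t=6: active resources = [5, 4, 6], total = 15
  t=7: active resources = [5, 4, 6], total = 15
  t=8: active resources = [5, 4, 6], total = 15
  t=9: active resources = [5, 6], total = 11
  t=10: active resources = [5, 6], total = 11
Peak resource demand = 15

15


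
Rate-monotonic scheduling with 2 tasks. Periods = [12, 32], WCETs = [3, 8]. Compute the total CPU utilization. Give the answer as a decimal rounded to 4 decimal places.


Compute individual utilizations (exact fractions):
  Task 1: C/T = 3/12 = 1/4 (approx. 0.25)
  Task 2: C/T = 8/32 = 1/4 (approx. 0.25)
Total utilization U = 1/4 + 1/4 = 1/2
Rounded to 4 decimal places: U = 0.5000
RM (Liu & Layland) bound for 2 tasks = 0.828427; compare with U = 1/2 (approx. 0.500000)
U <= bound, so schedulable by RM sufficient condition.

0.5000


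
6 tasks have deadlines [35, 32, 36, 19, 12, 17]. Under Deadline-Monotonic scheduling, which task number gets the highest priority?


Sort tasks by relative deadline (ascending):
  Task 5: deadline = 12
  Task 6: deadline = 17
  Task 4: deadline = 19
  Task 2: deadline = 32
  Task 1: deadline = 35
  Task 3: deadline = 36
Priority order (highest first): [5, 6, 4, 2, 1, 3]
Highest priority task = 5

5


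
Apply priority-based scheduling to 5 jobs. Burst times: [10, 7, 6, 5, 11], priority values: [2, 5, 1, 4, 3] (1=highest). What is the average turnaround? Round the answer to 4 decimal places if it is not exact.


Sort by priority (ascending = highest first):
Order: [(1, 6), (2, 10), (3, 11), (4, 5), (5, 7)]
Completion times:
  Priority 1, burst=6, C=6
  Priority 2, burst=10, C=16
  Priority 3, burst=11, C=27
  Priority 4, burst=5, C=32
  Priority 5, burst=7, C=39
Average turnaround = 120/5 = 24.0

24.0


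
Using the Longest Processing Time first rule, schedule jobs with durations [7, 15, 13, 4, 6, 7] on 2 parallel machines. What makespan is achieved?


Sort jobs in decreasing order (LPT): [15, 13, 7, 7, 6, 4]
Assign each job to the least loaded machine:
  Machine 1: jobs [15, 7, 4], load = 26
  Machine 2: jobs [13, 7, 6], load = 26
Makespan = max load = 26

26


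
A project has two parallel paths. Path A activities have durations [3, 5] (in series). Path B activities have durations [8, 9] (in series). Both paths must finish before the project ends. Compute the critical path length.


Path A total = 3 + 5 = 8
Path B total = 8 + 9 = 17
Critical path = longest path = max(8, 17) = 17

17


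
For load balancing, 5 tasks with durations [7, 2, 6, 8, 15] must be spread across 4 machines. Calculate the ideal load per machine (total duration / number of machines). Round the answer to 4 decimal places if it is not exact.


Total processing time = 7 + 2 + 6 + 8 + 15 = 38
Number of machines = 4
Ideal balanced load = 38 / 4 = 9.5

9.5


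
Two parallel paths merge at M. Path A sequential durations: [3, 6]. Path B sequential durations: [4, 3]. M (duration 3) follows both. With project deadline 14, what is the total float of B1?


Forward pass: ES(B1) = sum of predecessors on chain B = 0
EF = ES + duration = 0 + 4 = 4
Backward pass: LF(M) = deadline = 14; LS(M) = 14 - 3 = 11
LF(B1) = LS(M) - sum(successors on chain B) = 11 - 3 = 8
LS = LF - duration = 8 - 4 = 4
Total float = LS - ES = 4 - 0 = 4

4


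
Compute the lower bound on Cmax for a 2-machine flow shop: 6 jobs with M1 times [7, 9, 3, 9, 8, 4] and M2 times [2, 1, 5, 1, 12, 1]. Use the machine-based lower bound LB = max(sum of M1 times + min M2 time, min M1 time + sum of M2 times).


LB1 = sum(M1 times) + min(M2 times) = 40 + 1 = 41
LB2 = min(M1 times) + sum(M2 times) = 3 + 22 = 25
Lower bound = max(LB1, LB2) = max(41, 25) = 41

41


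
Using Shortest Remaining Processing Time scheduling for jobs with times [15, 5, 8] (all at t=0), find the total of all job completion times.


Since all jobs arrive at t=0, SRPT equals SPT ordering.
SPT order: [5, 8, 15]
Completion times:
  Job 1: p=5, C=5
  Job 2: p=8, C=13
  Job 3: p=15, C=28
Total completion time = 5 + 13 + 28 = 46

46


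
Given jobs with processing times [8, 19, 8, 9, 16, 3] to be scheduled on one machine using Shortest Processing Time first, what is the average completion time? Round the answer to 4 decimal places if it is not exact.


Sort jobs by processing time (SPT order): [3, 8, 8, 9, 16, 19]
Compute completion times sequentially:
  Job 1: processing = 3, completes at 3
  Job 2: processing = 8, completes at 11
  Job 3: processing = 8, completes at 19
  Job 4: processing = 9, completes at 28
  Job 5: processing = 16, completes at 44
  Job 6: processing = 19, completes at 63
Sum of completion times = 168
Average completion time = 168/6 = 28.0

28.0


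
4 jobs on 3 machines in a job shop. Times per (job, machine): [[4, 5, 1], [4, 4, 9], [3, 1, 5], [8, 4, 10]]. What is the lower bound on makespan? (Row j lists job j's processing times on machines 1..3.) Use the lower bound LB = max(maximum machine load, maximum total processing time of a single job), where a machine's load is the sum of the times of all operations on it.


Machine loads:
  Machine 1: 4 + 4 + 3 + 8 = 19
  Machine 2: 5 + 4 + 1 + 4 = 14
  Machine 3: 1 + 9 + 5 + 10 = 25
Max machine load = 25
Job totals:
  Job 1: 10
  Job 2: 17
  Job 3: 9
  Job 4: 22
Max job total = 22
Lower bound = max(25, 22) = 25

25


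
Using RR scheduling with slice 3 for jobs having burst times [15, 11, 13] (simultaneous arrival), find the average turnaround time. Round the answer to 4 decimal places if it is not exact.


Time quantum = 3
Execution trace:
  J1 runs 3 units, time = 3
  J2 runs 3 units, time = 6
  J3 runs 3 units, time = 9
  J1 runs 3 units, time = 12
  J2 runs 3 units, time = 15
  J3 runs 3 units, time = 18
  J1 runs 3 units, time = 21
  J2 runs 3 units, time = 24
  J3 runs 3 units, time = 27
  J1 runs 3 units, time = 30
  J2 runs 2 units, time = 32
  J3 runs 3 units, time = 35
  J1 runs 3 units, time = 38
  J3 runs 1 units, time = 39
Finish times: [38, 32, 39]
Average turnaround = 109/3 = 36.3333

36.3333


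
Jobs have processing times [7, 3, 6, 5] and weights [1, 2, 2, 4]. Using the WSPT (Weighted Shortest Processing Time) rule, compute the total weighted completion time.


Compute p/w ratios and sort ascending (WSPT): [(5, 4), (3, 2), (6, 2), (7, 1)]
Compute weighted completion times:
  Job (p=5,w=4): C=5, w*C=4*5=20
  Job (p=3,w=2): C=8, w*C=2*8=16
  Job (p=6,w=2): C=14, w*C=2*14=28
  Job (p=7,w=1): C=21, w*C=1*21=21
Total weighted completion time = 85

85


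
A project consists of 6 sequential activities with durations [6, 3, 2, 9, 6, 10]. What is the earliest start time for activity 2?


Activity 2 starts after activities 1 through 1 complete.
Predecessor durations: [6]
ES = 6 = 6

6


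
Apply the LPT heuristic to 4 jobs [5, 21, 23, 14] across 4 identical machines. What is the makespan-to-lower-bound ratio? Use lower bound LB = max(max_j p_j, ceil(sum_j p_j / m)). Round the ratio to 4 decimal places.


LPT order: [23, 21, 14, 5]
Machine loads after assignment: [23, 21, 14, 5]
LPT makespan = 23
Lower bound = max(max_job, ceil(total/4)) = max(23, 16) = 23
Ratio = 23 / 23 = 1.0

1.0


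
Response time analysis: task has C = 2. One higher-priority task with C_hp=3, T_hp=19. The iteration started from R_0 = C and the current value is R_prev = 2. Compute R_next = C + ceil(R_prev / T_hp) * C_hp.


R_next = C + ceil(R_prev / T_hp) * C_hp
ceil(2 / 19) = ceil(0.1053) = 1
Interference = 1 * 3 = 3
R_next = 2 + 3 = 5

5


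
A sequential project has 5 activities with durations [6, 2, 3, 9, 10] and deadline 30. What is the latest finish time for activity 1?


LF(activity 1) = deadline - sum of successor durations
Successors: activities 2 through 5 with durations [2, 3, 9, 10]
Sum of successor durations = 24
LF = 30 - 24 = 6

6


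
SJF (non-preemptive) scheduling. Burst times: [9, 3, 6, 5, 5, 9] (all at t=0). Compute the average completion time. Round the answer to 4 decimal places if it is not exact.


SJF order (ascending): [3, 5, 5, 6, 9, 9]
Completion times:
  Job 1: burst=3, C=3
  Job 2: burst=5, C=8
  Job 3: burst=5, C=13
  Job 4: burst=6, C=19
  Job 5: burst=9, C=28
  Job 6: burst=9, C=37
Average completion = 108/6 = 18.0

18.0


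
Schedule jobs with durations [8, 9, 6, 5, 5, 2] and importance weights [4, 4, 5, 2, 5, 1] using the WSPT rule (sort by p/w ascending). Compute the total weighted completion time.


Compute p/w ratios and sort ascending (WSPT): [(5, 5), (6, 5), (8, 4), (2, 1), (9, 4), (5, 2)]
Compute weighted completion times:
  Job (p=5,w=5): C=5, w*C=5*5=25
  Job (p=6,w=5): C=11, w*C=5*11=55
  Job (p=8,w=4): C=19, w*C=4*19=76
  Job (p=2,w=1): C=21, w*C=1*21=21
  Job (p=9,w=4): C=30, w*C=4*30=120
  Job (p=5,w=2): C=35, w*C=2*35=70
Total weighted completion time = 367

367


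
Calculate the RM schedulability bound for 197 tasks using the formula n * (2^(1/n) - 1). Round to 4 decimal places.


Compute 2^(1/197) = 1.0035247108
Subtract 1: 1.0035247108 - 1 = 0.0035247108
Multiply by n: 197 * 0.0035247108 = 0.6943680276
Round to 4 dp: 0.6944

0.6944


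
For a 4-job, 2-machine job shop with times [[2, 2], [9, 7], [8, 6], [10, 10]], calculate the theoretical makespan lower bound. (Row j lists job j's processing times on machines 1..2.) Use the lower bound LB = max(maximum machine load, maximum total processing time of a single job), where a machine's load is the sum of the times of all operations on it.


Machine loads:
  Machine 1: 2 + 9 + 8 + 10 = 29
  Machine 2: 2 + 7 + 6 + 10 = 25
Max machine load = 29
Job totals:
  Job 1: 4
  Job 2: 16
  Job 3: 14
  Job 4: 20
Max job total = 20
Lower bound = max(29, 20) = 29

29


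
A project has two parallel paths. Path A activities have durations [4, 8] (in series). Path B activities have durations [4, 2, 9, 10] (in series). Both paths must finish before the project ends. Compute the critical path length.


Path A total = 4 + 8 = 12
Path B total = 4 + 2 + 9 + 10 = 25
Critical path = longest path = max(12, 25) = 25

25


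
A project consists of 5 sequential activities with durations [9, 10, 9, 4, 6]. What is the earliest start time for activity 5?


Activity 5 starts after activities 1 through 4 complete.
Predecessor durations: [9, 10, 9, 4]
ES = 9 + 10 + 9 + 4 = 32

32


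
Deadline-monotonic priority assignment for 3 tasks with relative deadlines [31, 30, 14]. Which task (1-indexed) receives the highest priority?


Sort tasks by relative deadline (ascending):
  Task 3: deadline = 14
  Task 2: deadline = 30
  Task 1: deadline = 31
Priority order (highest first): [3, 2, 1]
Highest priority task = 3

3


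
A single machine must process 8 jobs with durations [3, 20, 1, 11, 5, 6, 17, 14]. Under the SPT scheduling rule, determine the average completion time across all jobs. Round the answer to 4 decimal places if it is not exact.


Sort jobs by processing time (SPT order): [1, 3, 5, 6, 11, 14, 17, 20]
Compute completion times sequentially:
  Job 1: processing = 1, completes at 1
  Job 2: processing = 3, completes at 4
  Job 3: processing = 5, completes at 9
  Job 4: processing = 6, completes at 15
  Job 5: processing = 11, completes at 26
  Job 6: processing = 14, completes at 40
  Job 7: processing = 17, completes at 57
  Job 8: processing = 20, completes at 77
Sum of completion times = 229
Average completion time = 229/8 = 28.625

28.625


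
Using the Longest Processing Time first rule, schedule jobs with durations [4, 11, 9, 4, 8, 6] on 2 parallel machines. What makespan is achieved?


Sort jobs in decreasing order (LPT): [11, 9, 8, 6, 4, 4]
Assign each job to the least loaded machine:
  Machine 1: jobs [11, 6, 4], load = 21
  Machine 2: jobs [9, 8, 4], load = 21
Makespan = max load = 21

21


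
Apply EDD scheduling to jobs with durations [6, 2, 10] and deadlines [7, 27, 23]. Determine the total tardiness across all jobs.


Sort by due date (EDD order): [(6, 7), (10, 23), (2, 27)]
Compute completion times and tardiness:
  Job 1: p=6, d=7, C=6, tardiness=max(0,6-7)=0
  Job 2: p=10, d=23, C=16, tardiness=max(0,16-23)=0
  Job 3: p=2, d=27, C=18, tardiness=max(0,18-27)=0
Total tardiness = 0

0


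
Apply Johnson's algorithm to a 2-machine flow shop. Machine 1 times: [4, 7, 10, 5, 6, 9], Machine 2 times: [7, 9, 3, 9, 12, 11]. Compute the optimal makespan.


Apply Johnson's rule:
  Group 1 (a <= b): [(1, 4, 7), (4, 5, 9), (5, 6, 12), (2, 7, 9), (6, 9, 11)]
  Group 2 (a > b): [(3, 10, 3)]
Optimal job order: [1, 4, 5, 2, 6, 3]
Schedule:
  Job 1: M1 done at 4, M2 done at 11
  Job 4: M1 done at 9, M2 done at 20
  Job 5: M1 done at 15, M2 done at 32
  Job 2: M1 done at 22, M2 done at 41
  Job 6: M1 done at 31, M2 done at 52
  Job 3: M1 done at 41, M2 done at 55
Makespan = 55

55


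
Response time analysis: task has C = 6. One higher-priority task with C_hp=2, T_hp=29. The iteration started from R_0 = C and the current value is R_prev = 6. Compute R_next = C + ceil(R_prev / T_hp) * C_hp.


R_next = C + ceil(R_prev / T_hp) * C_hp
ceil(6 / 29) = ceil(0.2069) = 1
Interference = 1 * 2 = 2
R_next = 6 + 2 = 8

8


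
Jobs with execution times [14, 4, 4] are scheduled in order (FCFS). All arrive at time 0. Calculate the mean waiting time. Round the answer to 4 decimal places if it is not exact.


FCFS order (as given): [14, 4, 4]
Waiting times:
  Job 1: wait = 0
  Job 2: wait = 14
  Job 3: wait = 18
Sum of waiting times = 32
Average waiting time = 32/3 = 10.6667

10.6667
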